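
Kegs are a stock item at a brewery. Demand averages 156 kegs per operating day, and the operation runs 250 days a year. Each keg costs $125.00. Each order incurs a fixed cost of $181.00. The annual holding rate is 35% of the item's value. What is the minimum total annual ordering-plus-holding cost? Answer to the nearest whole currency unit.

Annual demand D = 156 × 250 = 39,000.
Holding cost H = 0.35 × $125.00 = $43.7500 per unit per year.
EOQ = √(2DS/H) = √(2 × 39,000 × 181 / 43.75) ≈ 568.06.
At the optimum the two cost components are equal, so total cost = 2·(Q*/2)H = Q*·H.
Minimum total = √(2DSH) = √(2 × 39,000 × 181 × 43.75) ≈ 24852.817.

TC* ≈ $24,853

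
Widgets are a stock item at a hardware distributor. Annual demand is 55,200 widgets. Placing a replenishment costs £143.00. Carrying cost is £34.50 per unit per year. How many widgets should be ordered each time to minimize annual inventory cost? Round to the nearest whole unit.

Q* ≈ 676 widgets

EOQ = √(2DS / H) = √(2 × 55,200 × 143 / 34.5).
= √(15,787,200 / 34.5) = √457,600 ≈ 676.461.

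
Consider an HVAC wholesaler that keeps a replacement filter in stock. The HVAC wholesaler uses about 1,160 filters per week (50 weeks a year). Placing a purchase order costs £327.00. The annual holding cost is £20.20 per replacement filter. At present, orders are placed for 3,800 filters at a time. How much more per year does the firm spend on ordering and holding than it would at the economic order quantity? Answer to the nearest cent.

Extra cost ≈ £15,690.26 per year

Annual demand D = 1,160 × 50 = 58,000.
EOQ = √(2DS/H) = √(2 × 58,000 × 327 / 20.2) ≈ 1370.34.
Cost at Q* = (D/Q*)S + (Q*/2)H = √(2DSH) ≈ £27,680.79.
Cost at Q = 3,800: (58,000/3,800)×327 + (3,800/2)×20.2 = £4,991.05 + £38,380.00 = £43,371.05.
Excess = £43,371.05 − £27,680.79 = £15,690.26.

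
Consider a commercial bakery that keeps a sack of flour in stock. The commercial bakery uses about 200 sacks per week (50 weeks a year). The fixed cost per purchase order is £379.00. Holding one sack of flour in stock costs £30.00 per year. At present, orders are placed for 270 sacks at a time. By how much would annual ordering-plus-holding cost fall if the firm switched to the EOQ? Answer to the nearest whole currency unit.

Extra cost ≈ £3,007 per year

Annual demand D = 200 × 50 = 10,000.
EOQ = √(2DS/H) = √(2 × 10,000 × 379 / 30) ≈ 502.66.
Cost at Q* = (D/Q*)S + (Q*/2)H = √(2DSH) ≈ £15,079.79.
Cost at Q = 270: (10,000/270)×379 + (270/2)×30 = £14,037.04 + £4,050.00 = £18,087.04.
Excess = £18,087.04 − £15,079.79 = £3,007.25.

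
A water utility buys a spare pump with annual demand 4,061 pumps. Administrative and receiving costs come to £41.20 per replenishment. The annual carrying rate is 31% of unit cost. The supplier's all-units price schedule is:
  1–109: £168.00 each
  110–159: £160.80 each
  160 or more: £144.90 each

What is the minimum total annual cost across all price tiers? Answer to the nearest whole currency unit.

TC* ≈ £593,078

Holding cost per unit per year at price C is H = 0.31·C.
For each price level, check whether its EOQ is feasible; otherwise the best quantity at that price is the breakpoint.
EOQ at £168.00 = 80.2 (feasible in tier 1): TC = 4,061×£168.00 + (4,061/80.2)×41.2 + (80.2/2)×0.31×£168.00 = £686,422.61.
EOQ at £160.80 = 81.9 < 110, so use break Q=110: TC = 4,061×£160.80 + (4,061/110.0)×41.2 + (110.0/2)×0.31×£160.80 = £657,271.47.
EOQ at £144.90 = 86.3 < 160, so use break Q=160: TC = 4,061×£144.90 + (4,061/160.0)×41.2 + (160.0/2)×0.31×£144.90 = £593,078.13.
Lowest total cost among the candidates is at Q = 160.0.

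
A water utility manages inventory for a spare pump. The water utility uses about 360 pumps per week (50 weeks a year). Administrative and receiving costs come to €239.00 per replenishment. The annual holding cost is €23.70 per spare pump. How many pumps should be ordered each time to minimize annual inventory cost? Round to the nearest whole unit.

Annual demand D = 360 × 50 = 18,000.
EOQ = √(2DS / H) = √(2 × 18,000 × 239 / 23.7).
= √(8,604,000 / 23.7) = √363,037.9747 ≈ 602.526.

Q* ≈ 603 pumps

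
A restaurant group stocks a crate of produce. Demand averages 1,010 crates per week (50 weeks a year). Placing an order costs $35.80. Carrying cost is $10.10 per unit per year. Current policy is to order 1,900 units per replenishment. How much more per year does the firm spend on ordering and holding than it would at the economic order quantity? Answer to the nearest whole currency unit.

Extra cost ≈ $4,503 per year

Annual demand D = 1,010 × 50 = 50,500.
EOQ = √(2DS/H) = √(2 × 50,500 × 35.8 / 10.1) ≈ 598.33.
Cost at Q* = (D/Q*)S + (Q*/2)H = √(2DSH) ≈ $6,043.14.
Cost at Q = 1,900: (50,500/1,900)×35.8 + (1,900/2)×10.1 = $951.53 + $9,595.00 = $10,546.53.
Excess = $10,546.53 − $6,043.14 = $4,503.38.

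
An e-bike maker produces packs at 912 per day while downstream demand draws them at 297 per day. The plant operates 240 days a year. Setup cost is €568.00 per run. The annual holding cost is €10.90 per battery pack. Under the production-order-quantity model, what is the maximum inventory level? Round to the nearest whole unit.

I_max ≈ 2,238 packs

Annual demand D = 297 × 240 = 71,280.
Production build-up factor (1 − d/p) = 1 − 297/912 = 0.6743.
Q* = √(2DS / (H(1 − d/p))) = √(2 × 71,280 × 568 / (10.9 × 0.6743)).
= √(80,974,080 / 7.3503) ≈ 3319.095.
Maximum inventory = Q*(1 − d/p) = 3319.095 × 0.6743 ≈ 2238.205.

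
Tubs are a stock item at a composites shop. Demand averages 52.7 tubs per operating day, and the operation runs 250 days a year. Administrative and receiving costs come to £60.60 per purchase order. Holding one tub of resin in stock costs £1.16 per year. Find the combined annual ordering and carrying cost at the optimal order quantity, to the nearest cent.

Annual demand D = 52.7 × 250 = 13,175.
Q* = √(2DS/H) = √(2 × 13,175 × 60.6 / 1.16) ≈ 1173.27.
At the optimum the two cost components are equal, so total cost = 2·(Q*/2)H = Q*·H.
Minimum total = √(2DSH) = √(2 × 13,175 × 60.6 × 1.16) ≈ 1360.992.

TC* ≈ £1,360.99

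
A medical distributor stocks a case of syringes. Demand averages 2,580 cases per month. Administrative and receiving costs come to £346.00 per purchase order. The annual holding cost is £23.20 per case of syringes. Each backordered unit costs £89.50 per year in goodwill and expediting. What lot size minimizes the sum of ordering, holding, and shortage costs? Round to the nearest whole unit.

Q* ≈ 1,078 cases

Annual demand D = 2,580 × 12 = 30,960.
With planned backorders, Q* = √(2DS/H) · √((H+B)/B).
√(2DS/H) = √(2 × 30,960 × 346 / 23.2) = 960.969.
√((H+B)/B) = √((23.2+89.5)/89.5) = 1.1221.
Q* ≈ 1078.351.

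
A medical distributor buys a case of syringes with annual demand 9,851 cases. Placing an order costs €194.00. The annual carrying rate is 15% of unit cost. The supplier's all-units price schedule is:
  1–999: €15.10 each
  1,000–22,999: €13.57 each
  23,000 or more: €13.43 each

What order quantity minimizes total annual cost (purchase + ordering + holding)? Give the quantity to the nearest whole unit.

Holding cost per unit per year at price C is H = 0.15·C.
Candidates are each tier's EOQ (if it falls in that tier) and each price-break quantity.
Tier 1 (€15.10): EOQ = 1299.0 exceeds tier's upper bound 999, so this tier is dominated.
EOQ at €13.57 = 1370.3 (feasible in tier 2): TC = 9,851×€13.57 + (9,851/1370.3)×194 + (1370.3/2)×0.15×€13.57 = €136,467.35.
EOQ at €13.43 = 1377.4 < 23000, so use break Q=23000: TC = 9,851×€13.43 + (9,851/23000.0)×194 + (23000.0/2)×0.15×€13.43 = €155,548.77.
Lowest total cost is €136,467.35 at Q = 1370.3.

Q* ≈ 1,370 cases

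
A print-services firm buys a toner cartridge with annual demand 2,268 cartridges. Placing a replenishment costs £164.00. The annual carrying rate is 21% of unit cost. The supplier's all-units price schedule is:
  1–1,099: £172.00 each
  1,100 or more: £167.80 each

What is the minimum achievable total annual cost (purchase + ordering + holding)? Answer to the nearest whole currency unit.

TC* ≈ £395,280

Holding cost per unit per year at price C is H = 0.21·C.
Candidates are each tier's EOQ (if it falls in that tier) and each price-break quantity.
EOQ at £172.00 = 143.5 (feasible in tier 1): TC = 2,268×£172.00 + (2,268/143.5)×164 + (143.5/2)×0.21×£172.00 = £395,279.61.
EOQ at £167.80 = 145.3 < 1100, so use break Q=1100: TC = 2,268×£167.80 + (2,268/1100.0)×164 + (1100.0/2)×0.21×£167.80 = £400,289.44.
Lowest total cost among the candidates is at Q = 143.5.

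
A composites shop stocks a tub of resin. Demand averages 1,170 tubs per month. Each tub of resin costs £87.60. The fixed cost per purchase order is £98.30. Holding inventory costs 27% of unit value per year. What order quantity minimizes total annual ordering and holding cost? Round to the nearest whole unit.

Annual demand D = 1,170 × 12 = 14,040.
Holding cost H = 0.27 × £87.60 = £23.6520 per unit per year.
EOQ = √(2DS / H) = √(2 × 14,040 × 98.3 / 23.652).
= √(2,760,264 / 23.652) = √116,703.1963 ≈ 341.618.

Q* ≈ 342 tubs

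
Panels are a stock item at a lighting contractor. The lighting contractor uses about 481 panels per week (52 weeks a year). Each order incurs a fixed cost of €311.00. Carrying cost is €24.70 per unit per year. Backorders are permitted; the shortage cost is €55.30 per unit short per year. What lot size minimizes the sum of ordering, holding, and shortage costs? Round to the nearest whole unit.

Annual demand D = 481 × 52 = 25,012.
With planned backorders, Q* = √(2DS/H) · √((H+B)/B).
√(2DS/H) = √(2 × 25,012 × 311 / 24.7) = 793.635.
√((H+B)/B) = √((24.7+55.3)/55.3) = 1.2028.
Q* ≈ 954.560.

Q* ≈ 955 panels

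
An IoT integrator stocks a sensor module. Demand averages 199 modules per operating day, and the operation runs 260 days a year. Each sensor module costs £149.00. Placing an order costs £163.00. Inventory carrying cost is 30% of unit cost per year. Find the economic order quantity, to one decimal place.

Q* ≈ 614.3 modules

Annual demand D = 199 × 260 = 51,740.
Holding cost H = 0.30 × £149.00 = £44.7000 per unit per year.
EOQ = √(2DS / H) = √(2 × 51,740 × 163 / 44.7).
= √(16,867,240 / 44.7) = √377,343.1767 ≈ 614.283.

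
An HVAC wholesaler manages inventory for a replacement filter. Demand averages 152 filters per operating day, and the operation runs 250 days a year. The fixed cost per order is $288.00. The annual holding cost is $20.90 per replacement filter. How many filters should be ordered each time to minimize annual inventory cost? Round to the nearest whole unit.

Annual demand D = 152 × 250 = 38,000.
EOQ = √(2DS / H) = √(2 × 38,000 × 288 / 20.9).
= √(21,888,000 / 20.9) = √1,047,272.7273 ≈ 1023.363.

Q* ≈ 1,023 filters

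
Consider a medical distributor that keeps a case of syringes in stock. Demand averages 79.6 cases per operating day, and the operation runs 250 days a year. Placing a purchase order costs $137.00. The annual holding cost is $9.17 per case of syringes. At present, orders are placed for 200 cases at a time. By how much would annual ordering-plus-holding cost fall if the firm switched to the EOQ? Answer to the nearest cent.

Extra cost ≈ $7,477.41 per year

Annual demand D = 79.6 × 250 = 19,900.
EOQ = √(2DS/H) = √(2 × 19,900 × 137 / 9.17) ≈ 771.11.
Cost at Q* = (D/Q*)S + (Q*/2)H = √(2DSH) ≈ $7,071.09.
Cost at Q = 200: (19,900/200)×137 + (200/2)×9.17 = $13,631.50 + $917.00 = $14,548.50.
Excess = $14,548.50 − $7,071.09 = $7,477.41.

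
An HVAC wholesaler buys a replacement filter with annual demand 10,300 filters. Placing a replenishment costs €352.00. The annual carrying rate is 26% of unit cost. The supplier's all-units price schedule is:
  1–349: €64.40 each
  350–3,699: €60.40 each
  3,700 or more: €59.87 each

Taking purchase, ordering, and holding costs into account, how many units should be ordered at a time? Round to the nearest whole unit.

Q* ≈ 680 filters

Holding cost per unit per year at price C is H = 0.26·C.
For each price level, check whether its EOQ is feasible; otherwise the best quantity at that price is the breakpoint.
Tier 1 (€64.40): EOQ = 658.1 exceeds tier's upper bound 349, so this tier is dominated.
EOQ at €60.40 = 679.5 (feasible in tier 2): TC = 10,300×€60.40 + (10,300/679.5)×352 + (679.5/2)×0.26×€60.40 = €632,791.12.
EOQ at €59.87 = 682.5 < 3700, so use break Q=3700: TC = 10,300×€59.87 + (10,300/3700.0)×352 + (3700.0/2)×0.26×€59.87 = €646,438.36.
Lowest total cost is €632,791.12 at Q = 679.5.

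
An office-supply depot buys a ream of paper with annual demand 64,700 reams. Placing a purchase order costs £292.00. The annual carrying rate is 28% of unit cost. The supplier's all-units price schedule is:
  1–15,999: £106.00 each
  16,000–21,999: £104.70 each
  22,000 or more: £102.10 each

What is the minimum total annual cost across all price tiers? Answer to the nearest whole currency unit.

Holding cost per unit per year at price C is H = 0.28·C.
For each price level, check whether its EOQ is feasible; otherwise the best quantity at that price is the breakpoint.
EOQ at £106.00 = 1128.3 (feasible in tier 1): TC = 64,700×£106.00 + (64,700/1128.3)×292 + (1128.3/2)×0.28×£106.00 = £6,891,688.10.
EOQ at £104.70 = 1135.3 < 16000, so use break Q=16000: TC = 64,700×£104.70 + (64,700/16000.0)×292 + (16000.0/2)×0.28×£104.70 = £7,009,798.78.
EOQ at £102.10 = 1149.7 < 22000, so use break Q=22000: TC = 64,700×£102.10 + (64,700/22000.0)×292 + (22000.0/2)×0.28×£102.10 = £6,921,196.75.
Lowest total cost among the candidates is at Q = 1128.3.

TC* ≈ £6,891,688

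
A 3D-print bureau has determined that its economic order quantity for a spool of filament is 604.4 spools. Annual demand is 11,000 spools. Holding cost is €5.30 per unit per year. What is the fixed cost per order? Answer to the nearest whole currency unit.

S ≈ €88

Squaring Q* = √(2DS/H) gives Q*² = 2DS/H.
From Q* = √(2DS/H): S = Q*²H / (2D) = 604.4² × 5.3 / (2 × 11,000) = 88.0039.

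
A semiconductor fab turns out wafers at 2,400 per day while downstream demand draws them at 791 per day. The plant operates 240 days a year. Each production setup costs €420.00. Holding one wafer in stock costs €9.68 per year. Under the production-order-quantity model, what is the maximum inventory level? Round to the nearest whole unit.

Annual demand D = 791 × 240 = 189,840.
Production build-up factor (1 − d/p) = 1 − 791/2,400 = 0.6704.
Q* = √(2DS / (H(1 − d/p))) = √(2 × 189,840 × 420 / (9.68 × 0.6704)).
= √(159,465,600 / 6.4896) ≈ 4957.051.
Maximum inventory = Q*(1 − d/p) = 4957.051 × 0.6704 ≈ 3323.290.

I_max ≈ 3,323 wafers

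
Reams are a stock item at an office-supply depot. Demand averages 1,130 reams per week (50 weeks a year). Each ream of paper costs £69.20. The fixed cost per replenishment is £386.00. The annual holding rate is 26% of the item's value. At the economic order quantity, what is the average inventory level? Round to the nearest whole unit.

Annual demand D = 1,130 × 50 = 56,500.
Holding cost H = 0.26 × £69.20 = £17.9920 per unit per year.
Q* = √(2DS/H) = √(2 × 56,500 × 386 / 17.992) ≈ 1557.02.
Average inventory = Q*/2 ≈ 1557.02 / 2 = 778.508.

Average inventory ≈ 779 reams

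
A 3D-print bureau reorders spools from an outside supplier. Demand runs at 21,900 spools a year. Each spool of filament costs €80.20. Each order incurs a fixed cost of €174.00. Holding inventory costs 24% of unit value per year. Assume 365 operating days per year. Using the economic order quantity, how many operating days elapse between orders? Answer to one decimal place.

Holding cost H = 0.24 × €80.20 = €19.2480 per unit per year.
EOQ = √(2DS/H) = √(2 × 21,900 × 174 / 19.248) ≈ 629.24.
Cycle time = Q*/D × 365 = 629.24 / 21,900 × 365 ≈ 10.487 days.

T ≈ 10.5 days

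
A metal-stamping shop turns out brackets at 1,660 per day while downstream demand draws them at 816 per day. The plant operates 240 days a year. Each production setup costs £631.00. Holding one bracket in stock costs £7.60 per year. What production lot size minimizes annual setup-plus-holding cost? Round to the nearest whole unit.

Annual demand D = 816 × 240 = 195,840.
Production build-up factor (1 − d/p) = 1 − 816/1,660 = 0.5084.
Q* = √(2DS / (H(1 − d/p))) = √(2 × 195,840 × 631 / (7.6 × 0.5084)).
= √(247,150,080 / 3.8641) ≈ 7997.540.

Q* ≈ 7,998 brackets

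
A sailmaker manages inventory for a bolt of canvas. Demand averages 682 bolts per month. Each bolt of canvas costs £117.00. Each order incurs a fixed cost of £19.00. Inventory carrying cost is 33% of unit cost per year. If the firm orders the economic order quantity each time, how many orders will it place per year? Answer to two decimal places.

N ≈ 91.19 orders per year

Annual demand D = 682 × 12 = 8,184.
Holding cost H = 0.33 × £117.00 = £38.6100 per unit per year.
The optimal lot size = √(2DS/H) = √(2 × 8,184 × 19 / 38.61) ≈ 89.75.
Orders per year = D / Q* = 8,184 / 89.75 ≈ 91.189.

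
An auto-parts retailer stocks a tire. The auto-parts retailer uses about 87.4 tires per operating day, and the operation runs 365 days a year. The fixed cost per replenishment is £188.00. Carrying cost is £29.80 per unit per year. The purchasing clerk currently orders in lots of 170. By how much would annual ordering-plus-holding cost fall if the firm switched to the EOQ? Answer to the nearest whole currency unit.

Annual demand D = 87.4 × 365 = 31,901.
EOQ = √(2DS/H) = √(2 × 31,901 × 188 / 29.8) ≈ 634.44.
Cost at Q* = (D/Q*)S + (Q*/2)H = √(2DSH) ≈ £18,906.20.
Cost at Q = 170: (31,901/170)×188 + (170/2)×29.8 = £35,278.75 + £2,533.00 = £37,811.75.
Excess = £37,811.75 − £18,906.20 = £18,905.55.

Extra cost ≈ £18,906 per year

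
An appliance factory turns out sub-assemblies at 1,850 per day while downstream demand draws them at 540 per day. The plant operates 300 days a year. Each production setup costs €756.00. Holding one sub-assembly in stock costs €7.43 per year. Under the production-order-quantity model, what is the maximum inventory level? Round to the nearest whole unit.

Annual demand D = 540 × 300 = 162,000.
Production build-up factor (1 − d/p) = 1 − 540/1,850 = 0.7081.
Q* = √(2DS / (H(1 − d/p))) = √(2 × 162,000 × 756 / (7.43 × 0.7081)).
= √(244,944,000 / 5.2612) ≈ 6823.217.
Maximum inventory = Q*(1 − d/p) = 6823.217 × 0.7081 ≈ 4831.576.

I_max ≈ 4,832 sub-assemblies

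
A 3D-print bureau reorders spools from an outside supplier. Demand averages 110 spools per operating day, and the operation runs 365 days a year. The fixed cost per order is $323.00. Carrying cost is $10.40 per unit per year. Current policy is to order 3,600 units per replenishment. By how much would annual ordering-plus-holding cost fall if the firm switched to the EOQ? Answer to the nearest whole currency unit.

Extra cost ≈ $5,898 per year

Annual demand D = 110 × 365 = 40,150.
EOQ = √(2DS/H) = √(2 × 40,150 × 323 / 10.4) ≈ 1579.22.
Cost at Q* = (D/Q*)S + (Q*/2)H = √(2DSH) ≈ $16,423.88.
Cost at Q = 3,600: (40,150/3,600)×323 + (3,600/2)×10.4 = $3,602.35 + $18,720.00 = $22,322.35.
Excess = $22,322.35 − $16,423.88 = $5,898.47.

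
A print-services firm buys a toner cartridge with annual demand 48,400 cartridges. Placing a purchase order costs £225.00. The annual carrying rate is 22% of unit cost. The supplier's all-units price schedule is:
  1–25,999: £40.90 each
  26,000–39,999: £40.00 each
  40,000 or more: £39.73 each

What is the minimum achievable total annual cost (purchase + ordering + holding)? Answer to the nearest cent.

TC* ≈ £1,993,559.16

Holding cost per unit per year at price C is H = 0.22·C.
Candidates are each tier's EOQ (if it falls in that tier) and each price-break quantity.
EOQ at £40.90 = 1555.8 (feasible in tier 1): TC = 48,400×£40.90 + (48,400/1555.8)×225 + (1555.8/2)×0.22×£40.90 = £1,993,559.16.
EOQ at £40.00 = 1573.2 < 26000, so use break Q=26000: TC = 48,400×£40.00 + (48,400/26000.0)×225 + (26000.0/2)×0.22×£40.00 = £2,050,818.85.
EOQ at £39.73 = 1578.5 < 40000, so use break Q=40000: TC = 48,400×£39.73 + (48,400/40000.0)×225 + (40000.0/2)×0.22×£39.73 = £2,098,016.25.
Lowest total cost among the candidates is at Q = 1555.8.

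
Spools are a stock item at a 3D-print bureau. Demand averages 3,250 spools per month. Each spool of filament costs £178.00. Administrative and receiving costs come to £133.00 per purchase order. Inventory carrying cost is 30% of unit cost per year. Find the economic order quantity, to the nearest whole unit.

Annual demand D = 3,250 × 12 = 39,000.
Holding cost H = 0.30 × £178.00 = £53.4000 per unit per year.
EOQ = √(2DS / H) = √(2 × 39,000 × 133 / 53.4).
= √(10,374,000 / 53.4) = √194,269.6629 ≈ 440.760.

Q* ≈ 441 spools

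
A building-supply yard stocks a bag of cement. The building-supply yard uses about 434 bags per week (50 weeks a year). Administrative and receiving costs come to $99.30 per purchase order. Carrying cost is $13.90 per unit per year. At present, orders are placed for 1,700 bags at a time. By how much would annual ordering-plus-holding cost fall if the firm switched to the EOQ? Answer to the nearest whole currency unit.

Annual demand D = 434 × 50 = 21,700.
EOQ = √(2DS/H) = √(2 × 21,700 × 99.3 / 13.9) ≈ 556.82.
Cost at Q* = (D/Q*)S + (Q*/2)H = √(2DSH) ≈ $7,739.75.
Cost at Q = 1,700: (21,700/1,700)×99.3 + (1,700/2)×13.9 = $1,267.54 + $11,815.00 = $13,082.54.
Excess = $13,082.54 − $7,739.75 = $5,342.79.

Extra cost ≈ $5,343 per year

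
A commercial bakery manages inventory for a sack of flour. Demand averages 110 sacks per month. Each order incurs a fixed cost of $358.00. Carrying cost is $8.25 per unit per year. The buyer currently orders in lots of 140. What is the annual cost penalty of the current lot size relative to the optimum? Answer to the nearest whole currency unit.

Annual demand D = 110 × 12 = 1,320.
EOQ = √(2DS/H) = √(2 × 1,320 × 358 / 8.25) ≈ 338.47.
Cost at Q* = (D/Q*)S + (Q*/2)H = √(2DSH) ≈ $2,792.35.
Cost at Q = 140: (1,320/140)×358 + (140/2)×8.25 = $3,375.43 + $577.50 = $3,952.93.
Excess = $3,952.93 − $2,792.35 = $1,160.57.

Extra cost ≈ $1,161 per year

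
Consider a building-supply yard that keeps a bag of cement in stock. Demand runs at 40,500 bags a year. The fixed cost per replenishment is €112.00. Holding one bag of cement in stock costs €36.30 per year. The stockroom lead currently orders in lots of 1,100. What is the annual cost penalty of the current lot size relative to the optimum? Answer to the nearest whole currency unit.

EOQ = √(2DS/H) = √(2 × 40,500 × 112 / 36.3) ≈ 499.92.
Cost at Q* = (D/Q*)S + (Q*/2)H = √(2DSH) ≈ €18,147.00.
Cost at Q = 1,100: (40,500/1,100)×112 + (1,100/2)×36.3 = €4,123.64 + €19,965.00 = €24,088.64.
Excess = €24,088.64 − €18,147.00 = €5,941.64.

Extra cost ≈ €5,942 per year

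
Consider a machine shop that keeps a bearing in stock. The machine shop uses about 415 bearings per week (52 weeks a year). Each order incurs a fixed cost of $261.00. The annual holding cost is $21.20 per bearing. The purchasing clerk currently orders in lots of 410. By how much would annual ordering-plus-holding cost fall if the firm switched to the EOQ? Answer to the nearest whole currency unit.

Extra cost ≈ $2,630 per year

Annual demand D = 415 × 52 = 21,580.
EOQ = √(2DS/H) = √(2 × 21,580 × 261 / 21.2) ≈ 728.94.
Cost at Q* = (D/Q*)S + (Q*/2)H = √(2DSH) ≈ $15,453.57.
Cost at Q = 410: (21,580/410)×261 + (410/2)×21.2 = $13,737.51 + $4,346.00 = $18,083.51.
Excess = $18,083.51 − $15,453.57 = $2,629.94.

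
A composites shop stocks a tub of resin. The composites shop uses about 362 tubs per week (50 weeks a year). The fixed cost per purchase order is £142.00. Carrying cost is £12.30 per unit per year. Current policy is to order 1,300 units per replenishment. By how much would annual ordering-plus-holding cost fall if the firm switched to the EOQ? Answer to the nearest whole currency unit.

Extra cost ≈ £2,021 per year

Annual demand D = 362 × 50 = 18,100.
EOQ = √(2DS/H) = √(2 × 18,100 × 142 / 12.3) ≈ 646.47.
Cost at Q* = (D/Q*)S + (Q*/2)H = √(2DSH) ≈ £7,951.54.
Cost at Q = 1,300: (18,100/1,300)×142 + (1,300/2)×12.3 = £1,977.08 + £7,995.00 = £9,972.08.
Excess = £9,972.08 − £7,951.54 = £2,020.54.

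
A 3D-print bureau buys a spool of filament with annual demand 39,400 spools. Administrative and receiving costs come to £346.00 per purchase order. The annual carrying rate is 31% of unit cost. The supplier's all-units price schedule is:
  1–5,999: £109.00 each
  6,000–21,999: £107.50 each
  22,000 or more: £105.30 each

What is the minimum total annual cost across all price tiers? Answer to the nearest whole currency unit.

Holding cost per unit per year at price C is H = 0.31·C.
Evaluate total cost at each tier's feasible EOQ or, if the EOQ is below the tier, at the tier's minimum quantity.
EOQ at £109.00 = 898.3 (feasible in tier 1): TC = 39,400×£109.00 + (39,400/898.3)×346 + (898.3/2)×0.31×£109.00 = £4,324,952.55.
EOQ at £107.50 = 904.5 < 6000, so use break Q=6000: TC = 39,400×£107.50 + (39,400/6000.0)×346 + (6000.0/2)×0.31×£107.50 = £4,337,747.07.
EOQ at £105.30 = 913.9 < 22000, so use break Q=22000: TC = 39,400×£105.30 + (39,400/22000.0)×346 + (22000.0/2)×0.31×£105.30 = £4,508,512.65.
Lowest total cost among the candidates is at Q = 898.3.

TC* ≈ £4,324,953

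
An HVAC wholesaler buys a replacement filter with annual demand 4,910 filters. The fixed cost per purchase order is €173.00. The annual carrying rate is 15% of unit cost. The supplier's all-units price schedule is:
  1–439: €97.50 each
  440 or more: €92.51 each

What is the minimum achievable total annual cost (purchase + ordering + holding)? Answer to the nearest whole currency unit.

TC* ≈ €459,207

Holding cost per unit per year at price C is H = 0.15·C.
For each price level, check whether its EOQ is feasible; otherwise the best quantity at that price is the breakpoint.
EOQ at €97.50 = 340.8 (feasible in tier 1): TC = 4,910×€97.50 + (4,910/340.8)×173 + (340.8/2)×0.15×€97.50 = €483,709.56.
EOQ at €92.51 = 349.9 < 440, so use break Q=440: TC = 4,910×€92.51 + (4,910/440.0)×173 + (440.0/2)×0.15×€92.51 = €459,207.45.
Lowest total cost among the candidates is at Q = 440.0.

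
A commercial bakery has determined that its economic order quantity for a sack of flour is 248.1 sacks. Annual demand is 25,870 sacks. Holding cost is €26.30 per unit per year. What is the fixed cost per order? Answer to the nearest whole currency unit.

Squaring Q* = √(2DS/H) gives Q*² = 2DS/H.
From Q* = √(2DS/H): S = Q*²H / (2D) = 248.1² × 26.3 / (2 × 25,870) = 31.2884.

S ≈ €31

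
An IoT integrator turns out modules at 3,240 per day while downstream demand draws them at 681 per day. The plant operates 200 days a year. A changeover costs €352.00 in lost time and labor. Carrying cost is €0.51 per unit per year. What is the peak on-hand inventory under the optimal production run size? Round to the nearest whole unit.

I_max ≈ 12,186 modules

Annual demand D = 681 × 200 = 136,200.
Production build-up factor (1 − d/p) = 1 − 681/3,240 = 0.7898.
Q* = √(2DS / (H(1 − d/p))) = √(2 × 136,200 × 352 / (0.51 × 0.7898)).
= √(95,884,800 / 0.4028) ≈ 15428.623.
Maximum inventory = Q*(1 − d/p) = 15428.623 × 0.7898 ≈ 12185.755.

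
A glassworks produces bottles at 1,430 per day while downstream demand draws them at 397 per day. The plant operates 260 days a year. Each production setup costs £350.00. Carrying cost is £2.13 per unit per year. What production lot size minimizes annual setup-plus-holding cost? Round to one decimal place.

Q* ≈ 6,852.7 bottles

Annual demand D = 397 × 260 = 103,220.
Production build-up factor (1 − d/p) = 1 − 397/1,430 = 0.7224.
Q* = √(2DS / (H(1 − d/p))) = √(2 × 103,220 × 350 / (2.13 × 0.7224)).
= √(72,254,000 / 1.5387) ≈ 6852.657.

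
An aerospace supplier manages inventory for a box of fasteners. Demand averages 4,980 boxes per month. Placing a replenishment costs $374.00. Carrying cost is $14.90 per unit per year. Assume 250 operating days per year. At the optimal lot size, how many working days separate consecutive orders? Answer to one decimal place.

Annual demand D = 4,980 × 12 = 59,760.
The optimal lot size = √(2DS/H) = √(2 × 59,760 × 374 / 14.9) ≈ 1732.06.
Cycle time = Q*/D × 250 = 1732.06 / 59,760 × 250 ≈ 7.246 days.

T ≈ 7.2 days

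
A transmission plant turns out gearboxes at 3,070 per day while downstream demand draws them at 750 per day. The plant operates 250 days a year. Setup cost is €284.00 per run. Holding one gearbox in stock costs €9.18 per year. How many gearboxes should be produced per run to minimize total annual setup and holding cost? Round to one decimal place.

Q* ≈ 3,918.1 gearboxes

Annual demand D = 750 × 250 = 187,500.
Production build-up factor (1 − d/p) = 1 − 750/3,070 = 0.7557.
Q* = √(2DS / (H(1 − d/p))) = √(2 × 187,500 × 284 / (9.18 × 0.7557)).
= √(106,500,000 / 6.9373) ≈ 3918.128.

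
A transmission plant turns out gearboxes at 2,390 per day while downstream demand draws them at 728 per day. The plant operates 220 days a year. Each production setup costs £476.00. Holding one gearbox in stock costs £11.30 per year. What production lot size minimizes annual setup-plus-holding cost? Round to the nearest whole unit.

Annual demand D = 728 × 220 = 160,160.
Production build-up factor (1 − d/p) = 1 − 728/2,390 = 0.6954.
Q* = √(2DS / (H(1 − d/p))) = √(2 × 160,160 × 476 / (11.3 × 0.6954)).
= √(152,472,320 / 7.858) ≈ 4404.937.

Q* ≈ 4,405 gearboxes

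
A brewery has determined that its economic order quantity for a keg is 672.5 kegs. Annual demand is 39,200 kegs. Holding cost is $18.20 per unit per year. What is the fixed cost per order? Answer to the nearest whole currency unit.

S ≈ $105

The basic EOQ model gives Q* = √(2DS/H); rearrange for the unknown.
From Q* = √(2DS/H): S = Q*²H / (2D) = 672.5² × 18.2 / (2 × 39,200) = 104.9881.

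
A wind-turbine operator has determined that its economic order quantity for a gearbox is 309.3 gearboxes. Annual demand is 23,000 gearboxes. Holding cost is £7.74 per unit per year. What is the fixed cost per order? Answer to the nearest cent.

S ≈ £16.10

The basic EOQ model gives Q* = √(2DS/H); rearrange for the unknown.
From Q* = √(2DS/H): S = Q*²H / (2D) = 309.3² × 7.74 / (2 × 23,000) = 16.0969.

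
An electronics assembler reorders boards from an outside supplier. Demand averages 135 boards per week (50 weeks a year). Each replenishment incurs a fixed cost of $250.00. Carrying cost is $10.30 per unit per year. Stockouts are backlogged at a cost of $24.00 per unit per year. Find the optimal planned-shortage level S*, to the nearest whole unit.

S* ≈ 205 boards

Annual demand D = 135 × 50 = 6,750.
With planned backorders, Q* = √(2DS/H) · √((H+B)/B).
√(2DS/H) = √(2 × 6,750 × 250 / 10.3) = 572.425.
√((H+B)/B) = √((10.3+24)/24) = 1.1955.
Q* ≈ 684.321.
S* = Q* · H/(H+B) = 684.321 × 10.3/34.3 ≈ 205.496.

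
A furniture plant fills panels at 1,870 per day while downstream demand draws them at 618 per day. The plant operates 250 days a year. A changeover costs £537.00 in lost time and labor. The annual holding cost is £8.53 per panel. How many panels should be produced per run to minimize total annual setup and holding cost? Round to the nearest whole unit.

Annual demand D = 618 × 250 = 154,500.
Production build-up factor (1 − d/p) = 1 − 618/1,870 = 0.6695.
Q* = √(2DS / (H(1 − d/p))) = √(2 × 154,500 × 537 / (8.53 × 0.6695)).
= √(165,933,000 / 5.711) ≈ 5390.270.

Q* ≈ 5,390 panels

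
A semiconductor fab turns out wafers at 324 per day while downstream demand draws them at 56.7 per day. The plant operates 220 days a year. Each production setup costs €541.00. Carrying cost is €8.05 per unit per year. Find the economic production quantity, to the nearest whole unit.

Q* ≈ 1,426 wafers

Annual demand D = 56.7 × 220 = 12,474.
Production build-up factor (1 − d/p) = 1 − 56.7/324 = 0.8250.
Q* = √(2DS / (H(1 − d/p))) = √(2 × 12,474 × 541 / (8.05 × 0.8250)).
= √(13,496,868 / 6.6413) ≈ 1425.580.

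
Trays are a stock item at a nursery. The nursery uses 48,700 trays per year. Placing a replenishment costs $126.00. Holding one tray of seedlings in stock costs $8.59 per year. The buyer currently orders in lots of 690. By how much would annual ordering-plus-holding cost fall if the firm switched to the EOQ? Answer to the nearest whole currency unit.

EOQ = √(2DS/H) = √(2 × 48,700 × 126 / 8.59) ≈ 1195.28.
Cost at Q* = (D/Q*)S + (Q*/2)H = √(2DSH) ≈ $10,267.42.
Cost at Q = 690: (48,700/690)×126 + (690/2)×8.59 = $8,893.04 + $2,963.55 = $11,856.59.
Excess = $11,856.59 − $10,267.42 = $1,589.17.

Extra cost ≈ $1,589 per year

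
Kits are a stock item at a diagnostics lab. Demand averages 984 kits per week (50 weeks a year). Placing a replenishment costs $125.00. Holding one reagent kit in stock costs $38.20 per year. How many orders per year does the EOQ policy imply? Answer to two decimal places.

N ≈ 86.71 orders per year

Annual demand D = 984 × 50 = 49,200.
The optimal lot size = √(2DS/H) = √(2 × 49,200 × 125 / 38.2) ≈ 567.44.
Orders per year = D / Q* = 49,200 / 567.44 ≈ 86.705.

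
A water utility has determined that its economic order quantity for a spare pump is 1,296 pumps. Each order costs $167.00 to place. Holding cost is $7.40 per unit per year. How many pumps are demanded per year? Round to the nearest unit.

Invert the EOQ relation Q*² = 2DS/H.
From Q* = √(2DS/H): D = Q*²H / (2S) = 1,296² × 7.4 / (2 × 167) = 37213.049.

D ≈ 37,213 pumps per year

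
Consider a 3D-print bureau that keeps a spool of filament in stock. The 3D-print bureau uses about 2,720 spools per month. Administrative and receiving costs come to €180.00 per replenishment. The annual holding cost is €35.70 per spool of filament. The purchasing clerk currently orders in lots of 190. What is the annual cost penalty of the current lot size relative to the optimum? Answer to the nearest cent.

Annual demand D = 2,720 × 12 = 32,640.
EOQ = √(2DS/H) = √(2 × 32,640 × 180 / 35.7) ≈ 573.71.
Cost at Q* = (D/Q*)S + (Q*/2)H = √(2DSH) ≈ €20,481.44.
Cost at Q = 190: (32,640/190)×180 + (190/2)×35.7 = €30,922.11 + €3,391.50 = €34,313.61.
Excess = €34,313.61 − €20,481.44 = €13,832.17.

Extra cost ≈ €13,832.17 per year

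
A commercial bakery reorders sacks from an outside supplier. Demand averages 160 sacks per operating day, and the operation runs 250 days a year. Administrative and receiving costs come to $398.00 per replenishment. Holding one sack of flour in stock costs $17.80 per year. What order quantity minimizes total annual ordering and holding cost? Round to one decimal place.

Annual demand D = 160 × 250 = 40,000.
EOQ = √(2DS / H) = √(2 × 40,000 × 398 / 17.8).
= √(31,840,000 / 17.8) = √1,788,764.0449 ≈ 1337.447.

Q* ≈ 1,337.4 sacks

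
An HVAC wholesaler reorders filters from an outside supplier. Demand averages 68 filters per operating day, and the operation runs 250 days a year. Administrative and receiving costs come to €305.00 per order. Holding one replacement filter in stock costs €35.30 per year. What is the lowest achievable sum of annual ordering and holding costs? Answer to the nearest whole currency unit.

Annual demand D = 68 × 250 = 17,000.
The optimal lot size = √(2DS/H) = √(2 × 17,000 × 305 / 35.3) ≈ 542.00.
At the optimum the two cost components are equal, so total cost = 2·(Q*/2)H = Q*·H.
Minimum total = √(2DSH) = √(2 × 17,000 × 305 × 35.3) ≈ 19132.721.

TC* ≈ €19,133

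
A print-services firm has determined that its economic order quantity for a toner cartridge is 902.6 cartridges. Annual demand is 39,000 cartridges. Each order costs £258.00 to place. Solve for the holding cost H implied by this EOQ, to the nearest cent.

Invert the EOQ relation Q*² = 2DS/H.
From Q* = √(2DS/H): H = 2DS / Q*² = 2 × 39,000 × 258 / 902.6² = 24.7015.

H ≈ £24.70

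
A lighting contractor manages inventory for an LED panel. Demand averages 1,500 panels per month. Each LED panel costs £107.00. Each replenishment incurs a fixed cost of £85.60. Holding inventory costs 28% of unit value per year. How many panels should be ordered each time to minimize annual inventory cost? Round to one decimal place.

Annual demand D = 1,500 × 12 = 18,000.
Holding cost H = 0.28 × £107.00 = £29.9600 per unit per year.
EOQ = √(2DS / H) = √(2 × 18,000 × 85.6 / 29.96).
= √(3,081,600 / 29.96) = √102,857.1429 ≈ 320.713.

Q* ≈ 320.7 panels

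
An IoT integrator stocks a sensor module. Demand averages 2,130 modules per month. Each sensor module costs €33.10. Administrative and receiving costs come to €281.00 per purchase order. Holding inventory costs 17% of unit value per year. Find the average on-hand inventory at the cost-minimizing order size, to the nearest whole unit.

Average inventory ≈ 799 modules

Annual demand D = 2,130 × 12 = 25,560.
Holding cost H = 0.17 × €33.10 = €5.6270 per unit per year.
Q* = √(2DS/H) = √(2 × 25,560 × 281 / 5.627) ≈ 1597.75.
Average inventory = Q*/2 ≈ 1597.75 / 2 = 798.877.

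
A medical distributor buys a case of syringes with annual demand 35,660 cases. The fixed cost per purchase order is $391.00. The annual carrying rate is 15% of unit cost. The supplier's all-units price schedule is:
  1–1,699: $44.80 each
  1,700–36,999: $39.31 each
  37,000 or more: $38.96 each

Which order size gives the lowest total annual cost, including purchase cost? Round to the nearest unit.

Holding cost per unit per year at price C is H = 0.15·C.
Candidates are each tier's EOQ (if it falls in that tier) and each price-break quantity.
Tier 1 ($44.80): EOQ = 2037.1 exceeds tier's upper bound 1699, so this tier is dominated.
EOQ at $39.31 = 2174.7 (feasible in tier 2): TC = 35,660×$39.31 + (35,660/2174.7)×391 + (2174.7/2)×0.15×$39.31 = $1,414,617.65.
EOQ at $38.96 = 2184.4 < 37000, so use break Q=37000: TC = 35,660×$38.96 + (35,660/37000.0)×391 + (37000.0/2)×0.15×$38.96 = $1,497,804.44.
Lowest total cost is $1,414,617.65 at Q = 2174.7.

Q* ≈ 2,175 cases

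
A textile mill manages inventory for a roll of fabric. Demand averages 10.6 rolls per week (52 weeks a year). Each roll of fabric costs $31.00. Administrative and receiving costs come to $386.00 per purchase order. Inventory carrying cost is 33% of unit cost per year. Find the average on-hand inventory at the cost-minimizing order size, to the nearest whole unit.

Average inventory ≈ 102 rolls

Annual demand D = 10.6 × 52 = 551.2.
Holding cost H = 0.33 × $31.00 = $10.2300 per unit per year.
Q* = √(2DS/H) = √(2 × 551.2 × 386 / 10.23) ≈ 203.95.
Average inventory = Q*/2 ≈ 203.95 / 2 = 101.975.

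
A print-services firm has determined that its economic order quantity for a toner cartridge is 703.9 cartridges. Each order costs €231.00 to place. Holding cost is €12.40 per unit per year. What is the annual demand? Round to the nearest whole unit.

D ≈ 13,298 cartridges per year

Invert the EOQ relation Q*² = 2DS/H.
From Q* = √(2DS/H): D = Q*²H / (2S) = 703.9² × 12.4 / (2 × 231) = 13298.469.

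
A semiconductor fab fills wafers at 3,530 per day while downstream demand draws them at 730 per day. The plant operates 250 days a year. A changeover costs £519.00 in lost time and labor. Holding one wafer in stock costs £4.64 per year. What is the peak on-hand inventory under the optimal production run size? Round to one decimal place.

I_max ≈ 5,690.7 wafers

Annual demand D = 730 × 250 = 182,500.
Production build-up factor (1 − d/p) = 1 − 730/3,530 = 0.7932.
Q* = √(2DS / (H(1 − d/p))) = √(2 × 182,500 × 519 / (4.64 × 0.7932)).
= √(189,435,000 / 3.6805) ≈ 7174.299.
Maximum inventory = Q*(1 − d/p) = 7174.299 × 0.7932 ≈ 5690.662.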